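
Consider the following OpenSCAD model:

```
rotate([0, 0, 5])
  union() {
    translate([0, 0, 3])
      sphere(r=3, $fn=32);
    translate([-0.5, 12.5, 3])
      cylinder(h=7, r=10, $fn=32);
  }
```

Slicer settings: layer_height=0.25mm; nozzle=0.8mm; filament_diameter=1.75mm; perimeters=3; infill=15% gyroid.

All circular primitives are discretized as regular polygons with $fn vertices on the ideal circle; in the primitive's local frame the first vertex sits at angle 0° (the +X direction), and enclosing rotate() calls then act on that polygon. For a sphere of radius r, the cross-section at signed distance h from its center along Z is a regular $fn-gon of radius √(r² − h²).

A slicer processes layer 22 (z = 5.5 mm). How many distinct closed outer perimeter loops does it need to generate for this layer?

2

At z = 5.5 mm: the sphere: section is a regular 32-gon, circumradius = √(r²−h²) = √(3²−2.5²) = 1.658; the cylinder at (-0.5, 12.5): section is a regular 32-gon, circumradius r=10; Combining (union): the 2 present regions are separate (no shared area or edge), so areas and boundary lengths simply add and each stays a separate island — 2 connected regions; (whole slice rotated 5° about Z — lengths, areas and connectivity unchanged). The result has 2 disconnected regions.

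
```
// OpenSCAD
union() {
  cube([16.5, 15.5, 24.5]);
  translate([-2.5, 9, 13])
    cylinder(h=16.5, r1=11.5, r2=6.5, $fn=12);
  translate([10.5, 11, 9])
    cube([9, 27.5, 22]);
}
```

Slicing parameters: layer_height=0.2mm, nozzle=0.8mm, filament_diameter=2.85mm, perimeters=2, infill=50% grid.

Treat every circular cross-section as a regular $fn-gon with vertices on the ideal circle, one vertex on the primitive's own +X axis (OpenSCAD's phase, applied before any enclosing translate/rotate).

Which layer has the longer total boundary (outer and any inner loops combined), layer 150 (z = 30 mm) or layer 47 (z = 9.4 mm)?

Layer 150 (z = 30): the cube is not intersected at this z (z outside [0, 24.5]); the cone at (-2.5, 9) does not reach this height (z outside [13, 29.5]); the cube at (10.5, 11) (footprint 9×27.5) is included at this height (perimeter 73.00 mm); Taking the union: only the 9×27.5 cube at (10.5, 11) is present, so the union is just that shape — boundary = 73.00 mm. So its perimeter = 73.00 mm. Layer 47 (z = 9.4): the 16.5×15.5 cube contributes its full rectangle (perimeter 64.00 mm); the cone at (-2.5, 9) does not reach this height (z outside [13, 29.5]); the 9×27.5 cube at (10.5, 11) contributes its full rectangle (perimeter 73.00 mm); Taking the union: the regions partially overlap (shared area 27.00 mm²), so the edge portions inside another operand are dropped and the merged outline is re-measured after clipping — boundary = 116.00 mm. So its perimeter = 116.00 mm. Layer 47 is larger (116.00 vs 73.00 mm).

layer 47 (z = 9.4 mm)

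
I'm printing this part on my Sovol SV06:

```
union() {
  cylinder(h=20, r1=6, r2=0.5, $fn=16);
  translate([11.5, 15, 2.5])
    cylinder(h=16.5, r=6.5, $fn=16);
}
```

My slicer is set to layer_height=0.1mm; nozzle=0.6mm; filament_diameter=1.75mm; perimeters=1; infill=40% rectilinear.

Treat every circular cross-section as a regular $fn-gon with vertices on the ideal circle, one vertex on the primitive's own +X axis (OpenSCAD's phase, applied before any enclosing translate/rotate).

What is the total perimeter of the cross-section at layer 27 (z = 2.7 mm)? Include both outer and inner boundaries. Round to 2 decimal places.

73.40 mm

At z = 2.7 mm: the cone: at t=0.135 of its height the radius interpolates to r₁+(r₂−r₁)t = 5.258, giving a regular 16-gon of that circumradius (perimeter = 2·16·5.258·sin(180°/16) = 32.82 mm); the r=6.5 cylinder at (11.5, 15) contributes a regular 16-gon of circumradius 6.5 (perimeter = 2·16·6.500·sin(180°/16) = 40.58 mm); Taking the union: the 2 present regions are separate (no shared area or edge), so areas and boundary lengths simply add and each stays a separate island — boundary = 73.40 mm. Overall, the cross-section has 2 separate islands. Total boundary length (outer) = 73.40 mm.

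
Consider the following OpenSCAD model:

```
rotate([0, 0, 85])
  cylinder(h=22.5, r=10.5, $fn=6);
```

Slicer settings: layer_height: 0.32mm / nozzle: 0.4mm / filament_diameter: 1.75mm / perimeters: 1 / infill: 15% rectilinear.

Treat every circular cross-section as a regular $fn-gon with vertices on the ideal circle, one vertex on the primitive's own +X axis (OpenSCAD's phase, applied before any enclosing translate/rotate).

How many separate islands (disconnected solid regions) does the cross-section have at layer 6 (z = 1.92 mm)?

At z = 1.92 mm: the r=10.5 cylinder contributes a regular 6-gon of circumradius 10.5; (rotated 85° about Z; rotation is an isometry so areas/perimeters/island counts are preserved). Overall, the cross-section is a single solid region. Island count = 1.

1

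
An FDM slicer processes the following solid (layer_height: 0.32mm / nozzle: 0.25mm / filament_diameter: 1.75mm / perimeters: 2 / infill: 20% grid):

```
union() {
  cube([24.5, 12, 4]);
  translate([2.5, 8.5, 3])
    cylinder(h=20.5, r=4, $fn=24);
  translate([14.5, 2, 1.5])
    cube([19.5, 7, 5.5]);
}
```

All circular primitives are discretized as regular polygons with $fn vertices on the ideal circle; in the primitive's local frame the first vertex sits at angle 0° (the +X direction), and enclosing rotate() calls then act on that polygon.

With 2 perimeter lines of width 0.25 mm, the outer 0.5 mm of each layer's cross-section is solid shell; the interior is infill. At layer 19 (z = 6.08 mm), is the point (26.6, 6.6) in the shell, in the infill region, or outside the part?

infill

At z = 6.08 mm: the cube is not intersected at this z (z outside [0, 4]); the r=4 cylinder at (2.5, 8.5) gives a regular 24-gon of circumradius 4 (constant along its height); the cube at (14.5, 2) (footprint 19.5×7) is included at this height; Combining (union): the 2 present regions are separate (no shared area or edge), so areas and boundary lengths simply add and each stays a separate island — 2 connected regions. Overall, the cross-section has 2 separate islands. The nearest boundary edge runs (14.50, 9.00)→(34.00, 9.00); distance from the point to it = 2.40 mm. (Shell/infill is judged within the island containing the point — the largest one.) The point is inside the cross-section and 2.40 mm from the nearest boundary — more than the 0.5 mm shell width (2 × 0.25), so it's in the infill interior.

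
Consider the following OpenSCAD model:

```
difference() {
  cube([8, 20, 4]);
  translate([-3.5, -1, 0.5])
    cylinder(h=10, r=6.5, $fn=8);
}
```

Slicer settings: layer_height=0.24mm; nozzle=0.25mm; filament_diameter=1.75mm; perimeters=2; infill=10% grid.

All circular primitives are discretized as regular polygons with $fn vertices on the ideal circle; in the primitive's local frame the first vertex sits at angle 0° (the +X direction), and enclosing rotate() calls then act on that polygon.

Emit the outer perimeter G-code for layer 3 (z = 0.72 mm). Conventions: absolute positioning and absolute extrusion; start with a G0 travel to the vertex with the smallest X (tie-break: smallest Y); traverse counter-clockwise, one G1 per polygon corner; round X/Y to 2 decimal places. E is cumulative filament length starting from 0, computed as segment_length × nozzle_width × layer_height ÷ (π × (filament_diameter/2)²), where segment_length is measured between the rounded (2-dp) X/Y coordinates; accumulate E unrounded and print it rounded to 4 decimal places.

At z = 0.72 mm: the cube (footprint 8×20) is included at this height; the cylinder at (-3.5, -1): section is a regular 8-gon, circumradius r=6.5; Taking the first minus the rest: starting from the 8×20 cube, the r=6.5 cylinder at (-3.5, -1) partially overlaps it — only the 6.87 mm² overlap (of its 119.50 mm²) is removed, clipping the outline — 1 connected region. The outline is a single polygon with 6 vertices. Extrusion per mm of travel: 0.25 × 0.24 / (π × 0.875²) = 0.024945. Accumulating E over each segment gives final E = 1.3581.

G0 X0.00 Y4.05 Z0.72
G1 X1.10 Y3.60 E0.0296
G1 X2.59 Y0.00 E0.1268
G1 X8.00 Y0.00 E0.2618
G1 X8.00 Y20.00 E0.7607
G1 X0.00 Y20.00 E0.9603
G1 X0.00 Y4.05 E1.3581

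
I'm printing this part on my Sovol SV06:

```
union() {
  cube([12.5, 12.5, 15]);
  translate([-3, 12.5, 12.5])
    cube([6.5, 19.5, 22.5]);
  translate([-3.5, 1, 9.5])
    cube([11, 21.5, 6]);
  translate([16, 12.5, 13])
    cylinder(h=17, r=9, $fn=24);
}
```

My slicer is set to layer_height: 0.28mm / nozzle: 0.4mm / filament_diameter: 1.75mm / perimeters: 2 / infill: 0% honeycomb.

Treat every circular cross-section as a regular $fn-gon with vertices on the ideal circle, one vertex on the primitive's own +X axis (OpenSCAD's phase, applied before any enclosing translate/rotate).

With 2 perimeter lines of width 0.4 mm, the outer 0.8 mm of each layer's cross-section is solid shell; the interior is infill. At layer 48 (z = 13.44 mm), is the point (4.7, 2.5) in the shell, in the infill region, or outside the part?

infill

At z = 13.44 mm: the cube is present — its section is the full 12.5×12.5 rectangle; the cube at (-3, 12.5) (footprint 6.5×19.5) is included at this height; the cube at (-3.5, 1) (footprint 11×21.5) is included at this height; the cylinder at (16, 12.5): section is a regular 24-gon, circumradius r=9; Combining (union): the regions partially overlap (shared area 184.50 mm²), so overlapping operands fuse into one piece — 1 connected region. Overall, the cross-section is a single solid region. The nearest boundary edge runs (12.50, 0.00)→(0.00, 0.00); distance from the point to it = 2.50 mm. The point is inside the cross-section and 2.50 mm from the nearest boundary — more than the 0.8 mm shell width (2 × 0.4), so it's in the infill interior.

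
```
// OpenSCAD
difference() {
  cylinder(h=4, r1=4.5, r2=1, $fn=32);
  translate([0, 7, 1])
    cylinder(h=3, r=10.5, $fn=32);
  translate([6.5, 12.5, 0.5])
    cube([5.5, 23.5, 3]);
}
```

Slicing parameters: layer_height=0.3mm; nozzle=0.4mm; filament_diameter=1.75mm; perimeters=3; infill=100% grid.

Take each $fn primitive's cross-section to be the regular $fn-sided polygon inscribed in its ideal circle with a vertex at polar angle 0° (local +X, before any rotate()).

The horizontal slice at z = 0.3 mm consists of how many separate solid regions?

1

At z = 0.3 mm: the cone (r1=4.5→r2=1) has section circumradius 4.237 here — a regular 32-gon; the cylinder at (0, 7) does not reach this height (z outside [1, 4]); the cube at (6.5, 12.5) is absent (z outside [0.5, 3.5]); Taking the first minus the rest: none of the subtracted shapes is present at this height, so the cone is unchanged — 1 connected region. The result has 1 disconnected region.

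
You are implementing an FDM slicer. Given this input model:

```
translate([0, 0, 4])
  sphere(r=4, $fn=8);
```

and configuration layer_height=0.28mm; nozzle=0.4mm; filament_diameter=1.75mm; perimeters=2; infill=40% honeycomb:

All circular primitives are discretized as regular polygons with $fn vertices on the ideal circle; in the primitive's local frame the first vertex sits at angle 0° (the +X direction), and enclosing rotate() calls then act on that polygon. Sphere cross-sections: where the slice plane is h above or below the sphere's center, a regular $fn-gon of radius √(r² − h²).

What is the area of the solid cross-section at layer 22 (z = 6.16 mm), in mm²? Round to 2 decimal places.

At z = 6.16 mm: the sphere: section is a regular 8-gon, circumradius = √(r²−h²) = √(4²−2.16²) = 3.367 (area = (8/2)·3.367²·sin(360°/8) = 32.06 mm²). Overall, the cross-section is a single solid region. Net area = 32.06 mm².

32.06 mm²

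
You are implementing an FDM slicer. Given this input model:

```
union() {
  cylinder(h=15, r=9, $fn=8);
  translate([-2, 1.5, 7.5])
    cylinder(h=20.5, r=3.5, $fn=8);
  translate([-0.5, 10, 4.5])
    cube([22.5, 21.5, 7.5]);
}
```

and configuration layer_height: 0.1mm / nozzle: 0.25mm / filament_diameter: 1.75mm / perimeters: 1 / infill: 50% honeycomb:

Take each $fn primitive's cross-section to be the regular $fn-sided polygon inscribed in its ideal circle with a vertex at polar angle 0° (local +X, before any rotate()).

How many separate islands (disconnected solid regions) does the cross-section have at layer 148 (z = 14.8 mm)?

1

At z = 14.8 mm: the cylinder: section is a regular 8-gon, circumradius r=9; the r=3.5 cylinder at (-2, 1.5) gives a regular 8-gon of circumradius 3.5 (constant along its height); the cube at (-0.5, 10) is absent (z outside [4.5, 12]); Merging all regions: the r=3.5 cylinder at (-2, 1.5) lies entirely inside the r=9 cylinder, so the union is just the r=9 cylinder — 1 connected region. Overall, the cross-section is a single solid region. Island count = 1.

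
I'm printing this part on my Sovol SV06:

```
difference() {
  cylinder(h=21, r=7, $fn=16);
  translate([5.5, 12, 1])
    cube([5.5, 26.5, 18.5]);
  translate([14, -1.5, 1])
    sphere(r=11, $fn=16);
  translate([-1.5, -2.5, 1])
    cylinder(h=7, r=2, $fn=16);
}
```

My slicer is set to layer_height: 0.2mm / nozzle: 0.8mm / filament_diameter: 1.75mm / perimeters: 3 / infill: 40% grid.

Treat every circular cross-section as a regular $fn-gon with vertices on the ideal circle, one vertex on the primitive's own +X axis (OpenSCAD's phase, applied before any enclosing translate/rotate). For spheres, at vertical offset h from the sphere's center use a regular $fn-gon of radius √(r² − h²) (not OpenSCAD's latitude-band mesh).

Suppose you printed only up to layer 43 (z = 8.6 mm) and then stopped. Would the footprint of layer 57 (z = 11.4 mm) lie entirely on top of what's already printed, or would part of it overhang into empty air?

Compare the two slices. At z = 8.6: the r=7 cylinder contributes a regular 16-gon of circumradius 7 (area = (16/2)·7.000²·sin(360°/16) = 150.01 mm²); the 5.5×26.5 cube at (5.5, 12) contributes its full rectangle (area 145.75 mm²); the r=11 sphere at (14, -1.5) contributes a regular 16-gon of circumradius √(11²−7.6²) = 7.952 (area = (16/2)·7.952²·sin(360°/16) = 193.61 mm²); the cylinder at (-1.5, -2.5) is absent (z outside [1, 8]); Subtracting the remaining from the first: starting from the r=7 cylinder (150.01 mm²), the 5.5×26.5 cube at (5.5, 12) misses the remaining region (no effect); the r=11 sphere at (14, -1.5) partially overlaps it — only the 2.03 mm² overlap (of its 193.61 mm²) is removed, clipping the outline — area = 147.98 mm². At z = 11.4: the cylinder: section is a regular 16-gon, circumradius r=7 (area = (16/2)·7.000²·sin(360°/16) = 150.01 mm²); the cube at (5.5, 12) (footprint 5.5×26.5) is included at this height (area 145.75 mm²); the r=11 sphere at (14, -1.5) contributes a regular 16-gon of circumradius √(11²−10.4²) = 3.583 (area = (16/2)·3.583²·sin(360°/16) = 39.31 mm²); the cylinder at (-1.5, -2.5) is not intersected at this z (z outside [1, 8]); Taking the first minus the rest: starting from the r=7 cylinder (150.01 mm²), the 5.5×26.5 cube at (5.5, 12) misses the remaining region (no effect); the r=11 sphere at (14, -1.5) misses the remaining region (no effect) — area = 150.01 mm². Checking containment: at z = 11.4 the cross-section extends beyond the z = 8.6 cross-section by about 2.03 mm².

part overhangs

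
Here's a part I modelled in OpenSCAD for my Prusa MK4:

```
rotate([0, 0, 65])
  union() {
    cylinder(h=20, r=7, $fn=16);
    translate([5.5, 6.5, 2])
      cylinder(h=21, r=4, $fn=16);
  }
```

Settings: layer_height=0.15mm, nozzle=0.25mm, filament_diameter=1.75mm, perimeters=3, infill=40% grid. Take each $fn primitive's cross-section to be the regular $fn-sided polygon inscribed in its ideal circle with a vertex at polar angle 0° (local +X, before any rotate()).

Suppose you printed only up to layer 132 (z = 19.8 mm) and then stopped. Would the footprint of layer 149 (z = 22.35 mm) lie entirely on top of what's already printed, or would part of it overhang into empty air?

Compare the two slices. At z = 19.8: the r=7 cylinder gives a regular 16-gon of circumradius 7 (constant along its height) (area = (16/2)·7.000²·sin(360°/16) = 150.01 mm²); the r=4 cylinder at (5.5, 6.5) contributes a regular 16-gon of circumradius 4 (area = (16/2)·4.000²·sin(360°/16) = 48.98 mm²); Merging all regions: the regions partially overlap — summed areas 199.00 mm² minus the doubly-counted overlap 10.24 mm² gives 188.75 mm² — area = 188.75 mm²; (rotated 65° about Z; rotation is an isometry so areas/perimeters/island counts are preserved). At z = 22.35: the cylinder is not intersected at this z (z outside [0, 20]); the cylinder at (5.5, 6.5): section is a regular 16-gon, circumradius r=4 (area = (16/2)·4.000²·sin(360°/16) = 48.98 mm²); Combining (union): only the r=4 cylinder at (5.5, 6.5) is present, so the union is just that shape — area = 48.98 mm²; (rotated 65° about Z; rotation is an isometry so areas/perimeters/island counts are preserved). Checking containment: the cross-section at z = 22.35 is a subset of the cross-section at z = 19.8.

entirely on top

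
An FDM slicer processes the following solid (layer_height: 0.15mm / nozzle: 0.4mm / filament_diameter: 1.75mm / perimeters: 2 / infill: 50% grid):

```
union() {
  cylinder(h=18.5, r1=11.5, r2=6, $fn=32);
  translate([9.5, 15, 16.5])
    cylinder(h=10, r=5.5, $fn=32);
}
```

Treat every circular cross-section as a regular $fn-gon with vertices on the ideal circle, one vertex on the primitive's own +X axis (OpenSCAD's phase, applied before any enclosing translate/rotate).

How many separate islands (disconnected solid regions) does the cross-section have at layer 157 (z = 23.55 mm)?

1

At z = 23.55 mm: the cone is not intersected at this z (z outside [0, 18.5]); the r=5.5 cylinder at (9.5, 15) contributes a regular 32-gon of circumradius 5.5; Taking the union: only the r=5.5 cylinder at (9.5, 15) is present, so the union is just that shape — 1 connected region. Overall, the cross-section is a single solid region. Island count = 1.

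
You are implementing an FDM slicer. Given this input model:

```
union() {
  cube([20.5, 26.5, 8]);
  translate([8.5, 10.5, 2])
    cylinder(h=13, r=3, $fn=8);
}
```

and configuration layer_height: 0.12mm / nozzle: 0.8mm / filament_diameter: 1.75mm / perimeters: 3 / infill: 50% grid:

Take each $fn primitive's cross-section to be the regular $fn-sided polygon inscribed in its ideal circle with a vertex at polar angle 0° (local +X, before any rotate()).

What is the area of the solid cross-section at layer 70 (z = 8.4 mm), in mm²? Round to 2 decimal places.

25.46 mm²

At z = 8.4 mm: the cube is absent (z outside [0, 8]); the r=3 cylinder at (8.5, 10.5) contributes a regular 8-gon of circumradius 3 (area = (8/2)·3.000²·sin(360°/8) = 25.46 mm²); Taking the union: only the r=3 cylinder at (8.5, 10.5) is present, so the union is just that shape — area = 25.46 mm². Overall, the cross-section is a single solid region. Net area = 25.46 mm².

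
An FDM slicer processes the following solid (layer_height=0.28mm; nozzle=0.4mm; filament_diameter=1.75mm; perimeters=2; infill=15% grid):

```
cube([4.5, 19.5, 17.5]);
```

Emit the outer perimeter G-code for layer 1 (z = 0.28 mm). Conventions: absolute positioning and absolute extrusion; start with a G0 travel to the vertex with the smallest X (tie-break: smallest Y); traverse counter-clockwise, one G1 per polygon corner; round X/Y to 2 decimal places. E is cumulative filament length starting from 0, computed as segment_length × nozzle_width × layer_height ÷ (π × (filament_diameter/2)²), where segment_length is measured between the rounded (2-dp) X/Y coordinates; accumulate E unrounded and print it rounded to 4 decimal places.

G0 X0.00 Y0.00 Z0.28
G1 X4.50 Y0.00 E0.2095
G1 X4.50 Y19.50 E1.1175
G1 X0.00 Y19.50 E1.3271
G1 X0.00 Y0.00 E2.2351

At z = 0.28 mm: the cube (footprint 4.5×19.5) is included at this height. The outline is a single polygon with 4 vertices. Extrusion per mm of travel: 0.4 × 0.28 / (π × 0.875²) = 0.046564. Accumulating E over each segment gives final E = 2.2351.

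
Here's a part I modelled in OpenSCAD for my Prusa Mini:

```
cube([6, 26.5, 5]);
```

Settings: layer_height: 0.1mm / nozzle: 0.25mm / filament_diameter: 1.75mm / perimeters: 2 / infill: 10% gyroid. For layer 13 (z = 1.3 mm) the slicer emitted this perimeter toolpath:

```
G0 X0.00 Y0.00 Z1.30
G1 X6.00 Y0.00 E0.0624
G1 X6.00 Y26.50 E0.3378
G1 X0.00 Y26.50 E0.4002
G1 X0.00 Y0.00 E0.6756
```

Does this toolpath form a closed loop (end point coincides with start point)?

yes

Start point (G0): (0.00, 0.00). End point (last G1): the path returns to the start — closed.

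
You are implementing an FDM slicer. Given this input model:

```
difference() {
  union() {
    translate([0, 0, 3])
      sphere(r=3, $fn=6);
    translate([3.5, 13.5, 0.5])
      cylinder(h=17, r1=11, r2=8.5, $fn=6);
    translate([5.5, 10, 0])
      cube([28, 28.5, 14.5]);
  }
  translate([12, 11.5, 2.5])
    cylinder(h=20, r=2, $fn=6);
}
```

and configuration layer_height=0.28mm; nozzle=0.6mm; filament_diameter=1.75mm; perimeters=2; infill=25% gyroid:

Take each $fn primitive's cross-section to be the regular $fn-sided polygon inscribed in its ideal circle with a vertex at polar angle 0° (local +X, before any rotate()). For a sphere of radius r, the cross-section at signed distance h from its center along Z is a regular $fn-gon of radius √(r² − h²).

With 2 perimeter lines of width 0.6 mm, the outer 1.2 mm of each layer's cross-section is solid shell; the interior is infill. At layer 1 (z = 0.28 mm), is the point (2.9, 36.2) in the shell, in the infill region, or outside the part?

outside

At z = 0.28 mm: the r=3 sphere contributes a regular 6-gon of circumradius √(3²−2.72²) = 1.266; the cone at (3.5, 13.5) is not intersected at this z (z outside [0.5, 17.5]); the 28×28.5 cube at (5.5, 10) contributes its full rectangle; Merging all regions: the 2 present regions are separate (no shared area or edge), so areas and boundary lengths simply add and each stays a separate island — 2 connected regions; the cylinder at (12, 11.5) is absent (z outside [2.5, 22.5]); After the difference (first − rest): none of the subtracted shapes is present at this height, so that combined region is unchanged — 2 connected regions. Overall, the cross-section has 2 separate islands. The nearest boundary edge runs (5.50, 10.00)→(5.50, 38.50); distance from the point to it = 2.60 mm. The point is not inside any of the regions above, so it lies outside the cross-section (2.60 mm from the nearest boundary).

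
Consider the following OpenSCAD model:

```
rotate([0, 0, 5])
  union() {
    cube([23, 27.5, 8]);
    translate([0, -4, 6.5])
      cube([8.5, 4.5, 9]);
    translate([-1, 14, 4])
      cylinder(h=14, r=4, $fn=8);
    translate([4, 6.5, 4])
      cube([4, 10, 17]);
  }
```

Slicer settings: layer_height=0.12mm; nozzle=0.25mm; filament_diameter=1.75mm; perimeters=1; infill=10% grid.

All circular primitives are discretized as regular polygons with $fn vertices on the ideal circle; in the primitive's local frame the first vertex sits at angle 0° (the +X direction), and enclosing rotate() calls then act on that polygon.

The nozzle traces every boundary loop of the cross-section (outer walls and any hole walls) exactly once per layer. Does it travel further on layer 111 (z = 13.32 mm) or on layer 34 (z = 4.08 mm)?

Layer 111 (z = 13.32): the cube is absent (z outside [0, 8]); the 8.5×4.5 cube at (0, -4) contributes its full rectangle (perimeter 26.00 mm); the r=4 cylinder at (-1, 14) gives a regular 8-gon of circumradius 4 (constant along its height) (perimeter = 2·8·4.000·sin(180°/8) = 24.49 mm); the 4×10 cube at (4, 6.5) contributes its full rectangle (perimeter 28.00 mm); Taking the union: the 3 present regions are separate (no shared area or edge), so areas and boundary lengths simply add and each stays a separate island — boundary = 78.49 mm; (rotated 5° about Z; rotation is an isometry so areas/perimeters/island counts are preserved). So its perimeter = 78.49 mm. Layer 34 (z = 4.08): the cube is present — its section is the full 23×27.5 rectangle (perimeter 101.00 mm); the cube at (0, -4) is absent (z outside [6.5, 15.5]); the r=4 cylinder at (-1, 14) gives a regular 8-gon of circumradius 4 (constant along its height) (perimeter = 2·8·4.000·sin(180°/8) = 24.49 mm); the 4×10 cube at (4, 6.5) contributes its full rectangle (perimeter 28.00 mm); Merging all regions: the regions partially overlap (shared area 55.04 mm²), so the edge portions inside another operand are dropped and the merged outline is re-measured after clipping — boundary = 108.24 mm; (rotated 5° about Z; rotation is an isometry so areas/perimeters/island counts are preserved). So its perimeter = 108.24 mm. Layer 34 is larger (108.24 vs 78.49 mm).

layer 34 (z = 4.08 mm)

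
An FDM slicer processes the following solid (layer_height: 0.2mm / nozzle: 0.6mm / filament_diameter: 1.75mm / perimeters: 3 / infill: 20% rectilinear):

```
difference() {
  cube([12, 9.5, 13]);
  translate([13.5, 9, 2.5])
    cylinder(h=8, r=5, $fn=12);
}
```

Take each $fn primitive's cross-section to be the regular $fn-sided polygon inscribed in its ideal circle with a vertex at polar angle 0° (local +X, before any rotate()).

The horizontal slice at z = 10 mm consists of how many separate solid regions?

At z = 10 mm: the cube (footprint 12×9.5) is included at this height; the r=5 cylinder at (13.5, 9) contributes a regular 12-gon of circumradius 5; After the difference (first − rest): starting from the 12×9.5 cube, the r=5 cylinder at (13.5, 9) partially overlaps it — only the 13.27 mm² overlap (of its 75.00 mm²) is removed, clipping the outline — 1 connected region. The result has 1 disconnected region.

1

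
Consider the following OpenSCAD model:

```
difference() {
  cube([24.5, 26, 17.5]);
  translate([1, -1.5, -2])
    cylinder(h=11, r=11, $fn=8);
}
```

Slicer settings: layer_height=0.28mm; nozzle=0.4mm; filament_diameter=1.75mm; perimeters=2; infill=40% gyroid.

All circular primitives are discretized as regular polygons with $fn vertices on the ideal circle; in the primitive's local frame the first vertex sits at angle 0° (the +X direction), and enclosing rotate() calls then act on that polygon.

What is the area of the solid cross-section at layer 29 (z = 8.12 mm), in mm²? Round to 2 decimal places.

558.18 mm²

At z = 8.12 mm: the cube is present — its section is the full 24.5×26 rectangle (area 637.00 mm²); the r=11 cylinder at (1, -1.5) gives a regular 8-gon of circumradius 11 (constant along its height) (area = (8/2)·11.000²·sin(360°/8) = 342.24 mm²); After the difference (first − rest): starting from the 24.5×26 cube (637.00 mm²), the r=11 cylinder at (1, -1.5) partially overlaps it — only the 78.82 mm² overlap (of its 342.24 mm²) is removed, clipping the outline — area = 558.18 mm². Overall, the cross-section is a single solid region. Net area = 558.18 mm².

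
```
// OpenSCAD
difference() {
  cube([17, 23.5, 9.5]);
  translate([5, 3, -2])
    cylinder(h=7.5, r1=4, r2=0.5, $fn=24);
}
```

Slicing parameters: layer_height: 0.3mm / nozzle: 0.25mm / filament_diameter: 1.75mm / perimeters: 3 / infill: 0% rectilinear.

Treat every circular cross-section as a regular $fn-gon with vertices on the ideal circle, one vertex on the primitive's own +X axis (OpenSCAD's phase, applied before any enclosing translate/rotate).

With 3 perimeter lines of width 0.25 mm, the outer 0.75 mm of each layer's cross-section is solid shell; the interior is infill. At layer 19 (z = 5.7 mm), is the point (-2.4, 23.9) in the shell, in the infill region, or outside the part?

At z = 5.7 mm: the 17×23.5 cube contributes its full rectangle; the cone at (5, 3) is absent (z outside [-2, 5.5]); After the difference (first − rest): none of the subtracted shapes is present at this height, so the 17×23.5 cube is unchanged — 1 connected region. Overall, the cross-section is a single solid region. The nearest boundary edge runs (17.00, 23.50)→(0.00, 23.50); distance from the point to it = 2.43 mm. The point is not inside any of the regions above, so it lies outside the cross-section (2.43 mm from the nearest boundary).

outside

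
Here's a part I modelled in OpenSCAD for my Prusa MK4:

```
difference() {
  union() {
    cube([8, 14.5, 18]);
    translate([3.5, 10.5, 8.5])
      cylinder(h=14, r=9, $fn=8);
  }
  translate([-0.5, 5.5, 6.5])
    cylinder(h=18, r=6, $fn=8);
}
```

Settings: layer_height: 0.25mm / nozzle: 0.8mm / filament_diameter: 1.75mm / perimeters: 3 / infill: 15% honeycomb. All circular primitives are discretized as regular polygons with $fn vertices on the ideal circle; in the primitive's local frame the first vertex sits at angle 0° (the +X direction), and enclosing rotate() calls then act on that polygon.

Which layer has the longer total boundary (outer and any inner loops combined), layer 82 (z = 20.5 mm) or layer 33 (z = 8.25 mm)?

Layer 82 (z = 20.5): the cube does not reach this height (z outside [0, 18]); the r=9 cylinder at (3.5, 10.5) contributes a regular 8-gon of circumradius 9 (perimeter = 2·8·9.000·sin(180°/8) = 55.11 mm); Combining (union): only the r=9 cylinder at (3.5, 10.5) is present, so the union is just that shape — boundary = 55.11 mm; the r=6 cylinder at (-0.5, 5.5) gives a regular 8-gon of circumradius 6 (constant along its height) (perimeter = 2·8·6.000·sin(180°/8) = 36.74 mm); Subtracting the remaining from the first: starting from the result so far, the r=6 cylinder at (-0.5, 5.5) partially overlaps it — only the 67.33 mm² overlap (of its 101.82 mm²) is removed, clipping the outline — boundary = 60.78 mm. So its perimeter = 60.78 mm. Layer 33 (z = 8.25): the cube is present — its section is the full 8×14.5 rectangle (perimeter 45.00 mm); the cylinder at (3.5, 10.5) is not intersected at this z (z outside [8.5, 22.5]); Combining (union): only the 8×14.5 cube is present, so the union is just that shape — boundary = 45.00 mm; the r=6 cylinder at (-0.5, 5.5) gives a regular 8-gon of circumradius 6 (constant along its height) (perimeter = 2·8·6.000·sin(180°/8) = 36.74 mm); Subtracting the remaining from the first: starting from the result so far, the r=6 cylinder at (-0.5, 5.5) partially overlaps it — only the 44.91 mm² overlap (of its 101.82 mm²) is removed, clipping the outline — boundary = 49.52 mm. So its perimeter = 49.52 mm. Layer 82 is larger (60.78 vs 49.52 mm).

layer 82 (z = 20.5 mm)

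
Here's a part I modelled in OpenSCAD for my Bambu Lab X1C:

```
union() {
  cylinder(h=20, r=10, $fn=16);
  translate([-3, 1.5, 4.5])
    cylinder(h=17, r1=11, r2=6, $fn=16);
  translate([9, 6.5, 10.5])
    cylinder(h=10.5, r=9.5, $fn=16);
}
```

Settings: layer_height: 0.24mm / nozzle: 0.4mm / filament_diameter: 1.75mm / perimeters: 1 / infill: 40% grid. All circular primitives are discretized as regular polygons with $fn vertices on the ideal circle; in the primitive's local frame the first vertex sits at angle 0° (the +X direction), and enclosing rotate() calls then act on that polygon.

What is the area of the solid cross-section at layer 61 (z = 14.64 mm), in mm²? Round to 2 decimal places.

507.98 mm²

At z = 14.64 mm: the r=10 cylinder gives a regular 16-gon of circumradius 10 (constant along its height) (area = (16/2)·10.000²·sin(360°/16) = 306.15 mm²); the cone at (-3, 1.5) (r1=11→r2=6) has section circumradius 8.018 here — a regular 16-gon (area = (16/2)·8.018²·sin(360°/16) = 196.80 mm²); the cylinder at (9, 6.5): section is a regular 16-gon, circumradius r=9.5 (area = (16/2)·9.500²·sin(360°/16) = 276.30 mm²); Merging all regions: the regions partially overlap — summed areas 779.24 mm² minus the doubly-counted overlap 271.27 mm² gives 507.98 mm² — area = 507.98 mm². Overall, the cross-section is a single solid region. Net area = 507.98 mm².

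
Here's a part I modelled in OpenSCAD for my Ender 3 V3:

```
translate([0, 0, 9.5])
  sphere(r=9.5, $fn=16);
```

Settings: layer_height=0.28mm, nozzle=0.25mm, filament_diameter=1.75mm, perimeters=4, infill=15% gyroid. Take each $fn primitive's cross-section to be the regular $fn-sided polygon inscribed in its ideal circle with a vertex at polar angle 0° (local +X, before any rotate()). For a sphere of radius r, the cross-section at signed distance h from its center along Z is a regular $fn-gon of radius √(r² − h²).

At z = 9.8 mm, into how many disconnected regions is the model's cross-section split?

1

At z = 9.8 mm: the r=9.5 sphere contributes a regular 16-gon of circumradius √(9.5²−0.3²) = 9.495. The result has 1 disconnected region.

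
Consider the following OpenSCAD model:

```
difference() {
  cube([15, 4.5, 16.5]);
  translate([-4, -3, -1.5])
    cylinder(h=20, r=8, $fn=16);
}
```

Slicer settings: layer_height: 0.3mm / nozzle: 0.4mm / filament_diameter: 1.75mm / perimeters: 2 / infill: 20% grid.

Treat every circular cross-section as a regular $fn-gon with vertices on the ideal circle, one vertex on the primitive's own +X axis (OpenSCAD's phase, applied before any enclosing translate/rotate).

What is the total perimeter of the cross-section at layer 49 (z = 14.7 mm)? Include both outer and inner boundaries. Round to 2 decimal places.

37.01 mm

At z = 14.7 mm: the cube (footprint 15×4.5) is included at this height (perimeter 39.00 mm); the r=8 cylinder at (-4, -3) contributes a regular 16-gon of circumradius 8 (perimeter = 2·16·8.000·sin(180°/16) = 49.94 mm); Subtracting the remaining from the first: starting from the 15×4.5 cube, the r=8 cylinder at (-4, -3) partially overlaps it — only the 7.68 mm² overlap (of its 195.93 mm²) is removed, clipping the outline — boundary = 37.01 mm. Overall, the cross-section is a single solid region. Total boundary length (outer) = 37.01 mm.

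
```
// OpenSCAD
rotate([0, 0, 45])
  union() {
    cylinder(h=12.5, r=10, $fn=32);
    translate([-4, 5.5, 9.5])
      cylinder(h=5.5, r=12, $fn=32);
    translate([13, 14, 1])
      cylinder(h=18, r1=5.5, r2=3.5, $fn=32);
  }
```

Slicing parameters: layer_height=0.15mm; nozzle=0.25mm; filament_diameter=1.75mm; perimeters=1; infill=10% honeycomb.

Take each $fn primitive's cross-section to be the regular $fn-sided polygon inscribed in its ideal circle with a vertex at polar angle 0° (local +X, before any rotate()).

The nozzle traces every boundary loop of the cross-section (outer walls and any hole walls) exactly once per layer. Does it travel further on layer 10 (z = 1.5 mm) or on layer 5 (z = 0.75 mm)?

layer 10 (z = 1.5 mm)

Layer 10 (z = 1.5): the cylinder: section is a regular 32-gon, circumradius r=10 (perimeter = 2·32·10.000·sin(180°/32) = 62.73 mm); the cylinder at (-4, 5.5) is absent (z outside [9.5, 15]); the cone at (13, 14) (r1=5.5→r2=3.5) has section circumradius 5.444 here — a regular 32-gon (perimeter = 2·32·5.444·sin(180°/32) = 34.15 mm); Merging all regions: the 2 present regions are separate (no shared area or edge), so areas and boundary lengths simply add and each stays a separate island — boundary = 96.88 mm; (rotated 45° about Z; rotation is an isometry so areas/perimeters/island counts are preserved). So its perimeter = 96.88 mm. Layer 5 (z = 0.75): the r=10 cylinder contributes a regular 32-gon of circumradius 10 (perimeter = 2·32·10.000·sin(180°/32) = 62.73 mm); the cylinder at (-4, 5.5) is absent (z outside [9.5, 15]); the cone at (13, 14) does not reach this height (z outside [1, 19]); Combining (union): only the r=10 cylinder is present, so the union is just that shape — boundary = 62.73 mm; (rotated 45° about Z; rotation is an isometry so areas/perimeters/island counts are preserved). So its perimeter = 62.73 mm. Layer 10 is larger (96.88 vs 62.73 mm).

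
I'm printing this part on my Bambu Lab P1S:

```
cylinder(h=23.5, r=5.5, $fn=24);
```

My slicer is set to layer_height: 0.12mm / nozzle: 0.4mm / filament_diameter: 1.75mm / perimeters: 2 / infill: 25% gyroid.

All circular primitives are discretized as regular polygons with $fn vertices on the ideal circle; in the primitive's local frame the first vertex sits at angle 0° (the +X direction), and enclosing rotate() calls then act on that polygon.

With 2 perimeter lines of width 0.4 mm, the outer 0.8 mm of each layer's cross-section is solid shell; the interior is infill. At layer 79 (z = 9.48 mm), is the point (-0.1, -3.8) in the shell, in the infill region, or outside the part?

At z = 9.48 mm: the r=5.5 cylinder contributes a regular 24-gon of circumradius 5.5. Overall, the cross-section is a single solid region. The nearest boundary edge runs (-1.42, -5.31)→(-0.00, -5.50); distance from the point to it = 1.67 mm. The point is inside the cross-section and 1.67 mm from the nearest boundary — more than the 0.8 mm shell width (2 × 0.4), so it's in the infill interior.

infill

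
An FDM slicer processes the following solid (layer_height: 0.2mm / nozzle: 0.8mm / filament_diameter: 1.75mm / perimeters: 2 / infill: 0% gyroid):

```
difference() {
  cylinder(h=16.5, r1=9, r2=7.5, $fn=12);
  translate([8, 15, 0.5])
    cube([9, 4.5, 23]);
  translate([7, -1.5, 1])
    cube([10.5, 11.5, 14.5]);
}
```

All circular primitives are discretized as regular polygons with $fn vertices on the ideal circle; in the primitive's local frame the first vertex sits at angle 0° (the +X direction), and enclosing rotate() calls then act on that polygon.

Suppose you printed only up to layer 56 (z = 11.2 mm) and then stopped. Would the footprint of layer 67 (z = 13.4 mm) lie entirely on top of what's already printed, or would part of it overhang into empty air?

Compare the two slices. At z = 11.2: the cone contributes a regular 12-gon of circumradius 7.982 (interpolated between r1=9 and r2=7.5 at t=0.679) (area = (12/2)·7.982²·sin(360°/12) = 191.13 mm²); the 9×4.5 cube at (8, 15) contributes its full rectangle (area 40.50 mm²); the 10.5×11.5 cube at (7, -1.5) contributes its full rectangle (area 120.75 mm²); Taking the first minus the rest: starting from the cone (191.13 mm²), the 9×4.5 cube at (8, 15) misses the remaining region (no effect); the 10.5×11.5 cube at (7, -1.5) partially overlaps it — only the 2.97 mm² overlap (of its 120.75 mm²) is removed, clipping the outline — area = 188.16 mm². At z = 13.4: the cone (r1=9→r2=7.5) has section circumradius 7.782 here — a regular 12-gon (area = (12/2)·7.782²·sin(360°/12) = 181.67 mm²); the cube at (8, 15) (footprint 9×4.5) is included at this height (area 40.50 mm²); the 10.5×11.5 cube at (7, -1.5) contributes its full rectangle (area 120.75 mm²); Subtracting the remaining from the first: starting from the cone (181.67 mm²), the 9×4.5 cube at (8, 15) misses the remaining region (no effect); the 10.5×11.5 cube at (7, -1.5) partially overlaps it — only the 2.01 mm² overlap (of its 120.75 mm²) is removed, clipping the outline — area = 179.66 mm². Checking containment: the cross-section at z = 13.4 is a subset of the cross-section at z = 11.2.

entirely on top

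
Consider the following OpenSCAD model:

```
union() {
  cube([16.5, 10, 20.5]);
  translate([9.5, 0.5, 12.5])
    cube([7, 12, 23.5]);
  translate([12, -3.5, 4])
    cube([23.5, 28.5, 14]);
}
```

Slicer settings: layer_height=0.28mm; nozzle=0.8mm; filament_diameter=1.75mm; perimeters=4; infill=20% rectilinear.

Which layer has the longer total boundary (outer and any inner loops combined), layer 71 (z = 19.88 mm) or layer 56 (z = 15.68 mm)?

Layer 71 (z = 19.88): the 16.5×10 cube contributes its full rectangle (perimeter 53.00 mm); the cube at (9.5, 0.5) (footprint 7×12) is included at this height (perimeter 38.00 mm); the cube at (12, -3.5) does not reach this height (z outside [4, 18]); Merging all regions: the regions partially overlap (shared area 66.50 mm²), so the edge portions inside another operand are dropped and the merged outline is re-measured after clipping — boundary = 58.00 mm. So its perimeter = 58.00 mm. Layer 56 (z = 15.68): the cube is present — its section is the full 16.5×10 rectangle (perimeter 53.00 mm); the cube at (9.5, 0.5) is present — its section is the full 7×12 rectangle (perimeter 38.00 mm); the cube at (12, -3.5) is present — its section is the full 23.5×28.5 rectangle (perimeter 104.00 mm); Combining (union): the regions partially overlap (shared area 122.75 mm²), so the edge portions inside another operand are dropped and the merged outline is re-measured after clipping — boundary = 128.00 mm. So its perimeter = 128.00 mm. Layer 56 is larger (128.00 vs 58.00 mm).

layer 56 (z = 15.68 mm)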